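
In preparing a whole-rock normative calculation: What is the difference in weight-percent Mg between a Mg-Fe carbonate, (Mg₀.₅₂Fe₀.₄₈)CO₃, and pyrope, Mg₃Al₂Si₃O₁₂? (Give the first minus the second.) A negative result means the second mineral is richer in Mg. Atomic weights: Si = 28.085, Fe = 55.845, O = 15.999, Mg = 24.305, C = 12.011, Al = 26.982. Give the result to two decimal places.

Mg in (Mg₀.₅₂Fe₀.₄₈)CO₃: molar mass 99.452 g/mol; 0.52×24.305 = 12.639 g → 12.71 wt%.
Mg in Mg₃Al₂Si₃O₁₂: molar mass 403.122 g/mol; 3×24.305 = 72.915 g → 18.09 wt%.
Difference = 12.71 − 18.09 = -5.38 percentage points.

-5.38 percentage points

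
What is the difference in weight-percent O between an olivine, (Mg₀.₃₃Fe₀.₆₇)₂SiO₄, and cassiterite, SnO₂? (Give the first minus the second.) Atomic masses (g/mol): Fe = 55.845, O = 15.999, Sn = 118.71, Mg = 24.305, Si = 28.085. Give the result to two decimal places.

13.75 percentage points

M((Mg₀.₃₃Fe₀.₆₇)₂SiO₄) = 182.955 g/mol, so wt% O = 63.996/182.955 × 100 = 34.98%.
M(SnO₂) = 150.708 g/mol, so wt% O = 31.998/150.708 × 100 = 21.23%.
34.98 − 21.23 = 13.75 pp.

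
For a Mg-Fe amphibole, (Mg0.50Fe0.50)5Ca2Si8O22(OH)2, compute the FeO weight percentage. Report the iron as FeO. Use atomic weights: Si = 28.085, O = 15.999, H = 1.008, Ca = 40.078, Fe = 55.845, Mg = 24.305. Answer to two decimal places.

20.15 wt%

M((Mg0.50Fe0.50)5Ca2Si8O22(OH)2) = 891.203 g/mol; M(FeO) = 71.844 g/mol.
Moles FeO per formula unit = 2.50 Fe ÷ 1 = 2.5000.
FeO fraction = (2.5000 × 71.844) / 891.203 = 179.610/891.203 = 0.2015.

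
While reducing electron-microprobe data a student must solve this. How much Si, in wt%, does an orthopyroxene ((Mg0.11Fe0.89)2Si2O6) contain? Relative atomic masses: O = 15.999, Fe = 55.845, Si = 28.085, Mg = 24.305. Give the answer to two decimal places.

Molar mass of (Mg0.11Fe0.89)2Si2O6: 0.22×24.305 + 1.78×55.845 + 2×28.085 + 6×15.999 = 256.915 g/mol.
Mass of Si per formula unit: 2 × 28.085 = 56.170 g.
Weight fraction Si = 56.170 / 256.915 = 0.2186.

21.86 wt%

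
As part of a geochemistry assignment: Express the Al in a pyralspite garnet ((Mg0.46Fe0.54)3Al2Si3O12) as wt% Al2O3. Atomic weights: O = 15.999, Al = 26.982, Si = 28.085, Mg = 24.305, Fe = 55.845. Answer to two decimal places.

22.45 wt%

M((Mg0.46Fe0.54)3Al2Si3O12) = 454.217 g/mol; M(Al2O3) = 101.961 g/mol.
Moles Al2O3 per formula unit = 2 Al ÷ 2 = 1.0000.
Al2O3 fraction = (1.0000 × 101.961) / 454.217 = 101.961/454.217 = 0.2245.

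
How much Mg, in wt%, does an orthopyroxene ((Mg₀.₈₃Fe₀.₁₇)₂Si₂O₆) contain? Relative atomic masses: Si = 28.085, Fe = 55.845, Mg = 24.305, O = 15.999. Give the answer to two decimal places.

M((Mg₀.₈₃Fe₀.₁₇)₂Si₂O₆) = 211.498 g/mol.
Mg contributes 1.66 × 24.305 = 40.346 g per mole.
40.346/211.498 = 0.1908 → 19.08%.

19.08 wt%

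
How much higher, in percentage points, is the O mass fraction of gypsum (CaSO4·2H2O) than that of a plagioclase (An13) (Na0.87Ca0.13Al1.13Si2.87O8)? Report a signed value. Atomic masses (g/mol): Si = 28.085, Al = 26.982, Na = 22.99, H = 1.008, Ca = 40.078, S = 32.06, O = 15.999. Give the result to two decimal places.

7.33 percentage points

O in CaSO4·2H2O: molar mass 172.164 g/mol; 6×15.999 = 95.994 g → 55.76 wt%.
O in Na0.87Ca0.13Al1.13Si2.87O8: molar mass 264.297 g/mol; 8×15.999 = 127.992 g → 48.43 wt%.
Difference = 55.76 − 48.43 = 7.33 percentage points.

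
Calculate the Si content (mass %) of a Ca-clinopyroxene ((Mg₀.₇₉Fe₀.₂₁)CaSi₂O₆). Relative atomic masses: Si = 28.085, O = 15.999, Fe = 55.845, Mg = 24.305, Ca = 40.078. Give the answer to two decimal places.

Molar mass of (Mg₀.₇₉Fe₀.₂₁)CaSi₂O₆: 0.79·24.305 + 0.21·55.845 + 1·40.078 + 2·28.085 + 6·15.999 = 223.170 g/mol.
Mass of Si per formula unit: 2 × 28.085 = 56.170 g.
Weight fraction Si = 56.170 / 223.170 = 0.2517.

25.17 mass %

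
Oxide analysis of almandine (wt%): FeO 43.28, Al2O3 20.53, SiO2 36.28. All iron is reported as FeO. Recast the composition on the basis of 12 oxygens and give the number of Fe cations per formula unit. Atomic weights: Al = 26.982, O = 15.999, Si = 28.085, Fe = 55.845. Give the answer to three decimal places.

FeO: 43.28/71.844 = 0.60242 mol → 0.60242 mol Fe, 0.60242 mol O.
Al2O3: 20.53/101.961 = 0.20135 mol → 0.40270 mol Al, 0.60405 mol O.
SiO2: 36.28/60.083 = 0.60383 mol → 0.60383 mol Si, 1.20766 mol O.
Total oxygen = 2.41413 mol. Normalization factor = 12/2.41413 = 4.97073.
Fe per 12 O = 0.60242 × 4.97073 = 2.994.

2.994 Fe apfu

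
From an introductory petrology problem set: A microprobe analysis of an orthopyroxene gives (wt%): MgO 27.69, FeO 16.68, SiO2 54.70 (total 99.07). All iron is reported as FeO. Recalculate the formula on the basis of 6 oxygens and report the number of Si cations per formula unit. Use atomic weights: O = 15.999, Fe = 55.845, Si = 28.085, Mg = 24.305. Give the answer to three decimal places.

MgO (M=40.304): mol = 0.68703; Mg = 0.68703, O = 0.68703.
FeO (M=71.844): mol = 0.23217; Fe = 0.23217, O = 0.23217.
SiO2 (M=60.083): mol = 0.91041; Si = 0.91041, O = 1.82082.
ΣO = 2.74002; factor = 6/ΣO = 2.18977.
Si apfu = 0.91041 × 2.18977 = 1.994.

1.994 Si apfu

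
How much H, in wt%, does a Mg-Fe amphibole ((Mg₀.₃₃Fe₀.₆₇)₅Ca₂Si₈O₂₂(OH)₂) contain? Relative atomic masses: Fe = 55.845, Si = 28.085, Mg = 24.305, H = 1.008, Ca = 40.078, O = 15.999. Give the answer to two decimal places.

Formula mass = 1.65·24.305 + 3.35·55.845 + 2·40.078 + 8·28.085 + 24·15.999 + 2·1.008 = 918.012 g/mol, of which 2.016 g is H.
So H makes up 2.016/918.012 = 0.0022 of the mass, i.e. 0.22%.

0.22 wt%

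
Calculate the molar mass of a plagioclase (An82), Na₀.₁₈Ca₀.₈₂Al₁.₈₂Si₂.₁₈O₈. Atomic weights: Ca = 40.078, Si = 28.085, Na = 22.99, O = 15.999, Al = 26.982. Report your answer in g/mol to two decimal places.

The formula mass is the sum 0.18*22.99 + 0.82*40.078 + 1.82*26.982 + 2.18*28.085 + 8*15.999.

275.33 g/mol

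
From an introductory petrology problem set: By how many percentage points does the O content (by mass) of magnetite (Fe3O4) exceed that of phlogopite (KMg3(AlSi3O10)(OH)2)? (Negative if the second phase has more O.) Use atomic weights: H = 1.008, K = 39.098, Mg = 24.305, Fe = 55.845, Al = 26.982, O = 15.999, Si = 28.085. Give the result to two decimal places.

-18.37 percentage points

M(Fe3O4) = 231.531 g/mol, so wt% O = 63.996/231.531 × 100 = 27.64%.
M(KMg3(AlSi3O10)(OH)2) = 417.254 g/mol, so wt% O = 191.988/417.254 × 100 = 46.01%.
27.64 − 46.01 = -18.37 pp.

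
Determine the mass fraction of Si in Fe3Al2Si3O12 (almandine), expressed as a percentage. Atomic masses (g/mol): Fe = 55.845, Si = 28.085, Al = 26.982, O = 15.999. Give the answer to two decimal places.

16.93 wt%

M(Fe3Al2Si3O12) = 497.742 g/mol.
Si contributes 3 × 28.085 = 84.255 g per mole.
84.255/497.742 = 0.1693 → 16.93%.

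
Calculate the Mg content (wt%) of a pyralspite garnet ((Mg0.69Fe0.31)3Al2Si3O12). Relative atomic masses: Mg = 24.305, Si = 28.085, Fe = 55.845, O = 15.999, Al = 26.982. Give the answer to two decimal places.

M((Mg0.69Fe0.31)3Al2Si3O12) = 432.454 g/mol.
Mg contributes 2.07 × 24.305 = 50.311 g per mole.
50.311/432.454 = 0.1163 → 11.63%.

11.63 wt%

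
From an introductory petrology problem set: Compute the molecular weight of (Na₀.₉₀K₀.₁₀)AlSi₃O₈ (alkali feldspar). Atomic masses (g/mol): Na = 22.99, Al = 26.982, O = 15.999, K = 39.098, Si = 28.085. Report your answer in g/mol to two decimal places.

Na: 0.90 × 22.99 = 20.6910
K: 0.10 × 39.098 = 3.9098
Al: 1 × 26.982 = 26.9820
Si: 3 × 28.085 = 84.2550
O: 8 × 15.999 = 127.9920
Summing the contributions gives the formula mass.

263.83 g/mol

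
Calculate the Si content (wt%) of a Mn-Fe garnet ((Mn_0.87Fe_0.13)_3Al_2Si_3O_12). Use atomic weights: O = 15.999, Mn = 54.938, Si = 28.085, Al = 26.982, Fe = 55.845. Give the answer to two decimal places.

17.01 wt%

Molar mass of (Mn_0.87Fe_0.13)_3Al_2Si_3O_12: 2.61×54.938 + 0.39×55.845 + 2×26.982 + 3×28.085 + 12×15.999 = 495.375 g/mol.
Mass of Si per formula unit: 3 × 28.085 = 84.255 g.
Weight fraction Si = 84.255 / 495.375 = 0.1701.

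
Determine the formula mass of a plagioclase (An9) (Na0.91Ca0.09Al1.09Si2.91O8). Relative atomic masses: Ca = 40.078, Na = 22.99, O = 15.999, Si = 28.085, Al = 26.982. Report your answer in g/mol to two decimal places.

The formula mass is the sum 0.91(22.99) + 0.09(40.078) + 1.09(26.982) + 2.91(28.085) + 8(15.999).

263.66 g/mol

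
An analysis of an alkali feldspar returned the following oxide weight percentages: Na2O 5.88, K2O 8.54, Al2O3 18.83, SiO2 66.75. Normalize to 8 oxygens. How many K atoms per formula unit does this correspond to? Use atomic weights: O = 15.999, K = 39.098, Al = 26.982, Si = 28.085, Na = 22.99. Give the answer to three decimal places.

Na2O (M=61.979): mol = 0.09487; Na = 0.18974, O = 0.09487.
K2O (M=94.195): mol = 0.09066; K = 0.18132, O = 0.09066.
Al2O3 (M=101.961): mol = 0.18468; Al = 0.36936, O = 0.55404.
SiO2 (M=60.083): mol = 1.11096; Si = 1.11096, O = 2.22192.
ΣO = 2.96149; factor = 8/ΣO = 2.70134.
K apfu = 0.18132 × 2.70134 = 0.490.

0.490 K apfu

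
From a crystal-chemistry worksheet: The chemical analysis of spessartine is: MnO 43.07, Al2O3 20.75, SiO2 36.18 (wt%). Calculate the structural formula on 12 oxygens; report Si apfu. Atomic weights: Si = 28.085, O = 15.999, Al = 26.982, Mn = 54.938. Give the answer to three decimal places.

2.983 Si apfu

43.07 wt% MnO ÷ 70.937 g/mol = 0.60716 mol, giving 0.60716 Mn and 0.60716 O.
20.75 wt% Al2O3 ÷ 101.961 g/mol = 0.20351 mol, giving 0.40702 Al and 0.61053 O.
36.18 wt% SiO2 ÷ 60.083 g/mol = 0.60217 mol, giving 0.60217 Si and 1.20434 O.
Oxygen sums to 2.42203; scaling by 12/2.42203 = 4.95452 puts the formula on 12 O.
Si: 0.60217 × 4.95452 = 2.983 atoms per formula unit.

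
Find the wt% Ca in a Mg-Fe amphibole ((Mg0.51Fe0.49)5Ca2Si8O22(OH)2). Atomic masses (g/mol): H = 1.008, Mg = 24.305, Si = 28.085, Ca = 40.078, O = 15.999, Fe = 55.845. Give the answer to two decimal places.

M((Mg0.51Fe0.49)5Ca2Si8O22(OH)2) = 889.626 g/mol.
Ca contributes 2 × 40.078 = 80.156 g per mole.
80.156/889.626 = 0.0901 → 9.01%.

9.01 wt%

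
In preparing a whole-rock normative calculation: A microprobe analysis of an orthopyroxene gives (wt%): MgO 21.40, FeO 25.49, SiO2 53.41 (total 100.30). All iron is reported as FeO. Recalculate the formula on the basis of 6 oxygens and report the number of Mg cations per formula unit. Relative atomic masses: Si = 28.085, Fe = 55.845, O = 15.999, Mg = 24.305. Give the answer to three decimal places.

1.196 Mg apfu

MgO (M=40.304): mol = 0.53096; Mg = 0.53096, O = 0.53096.
FeO (M=71.844): mol = 0.35480; Fe = 0.35480, O = 0.35480.
SiO2 (M=60.083): mol = 0.88894; Si = 0.88894, O = 1.77788.
ΣO = 2.66364; factor = 6/ΣO = 2.25256.
Mg apfu = 0.53096 × 2.25256 = 1.196.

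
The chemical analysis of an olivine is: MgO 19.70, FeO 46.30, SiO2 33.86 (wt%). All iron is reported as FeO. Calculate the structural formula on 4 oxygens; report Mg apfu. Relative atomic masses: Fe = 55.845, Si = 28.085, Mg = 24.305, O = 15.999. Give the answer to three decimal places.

MgO (M=40.304): mol = 0.48879; Mg = 0.48879, O = 0.48879.
FeO (M=71.844): mol = 0.64445; Fe = 0.64445, O = 0.64445.
SiO2 (M=60.083): mol = 0.56355; Si = 0.56355, O = 1.12710.
ΣO = 2.26034; factor = 4/ΣO = 1.76965.
Mg apfu = 0.48879 × 1.76965 = 0.865.

0.865 Mg apfu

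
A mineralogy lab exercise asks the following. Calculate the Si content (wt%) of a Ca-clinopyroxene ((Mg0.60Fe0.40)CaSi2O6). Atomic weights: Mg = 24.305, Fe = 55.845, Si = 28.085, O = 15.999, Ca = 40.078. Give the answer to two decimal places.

24.51 wt%

Molar mass of (Mg0.60Fe0.40)CaSi2O6: 0.60·24.305 + 0.40·55.845 + 1·40.078 + 2·28.085 + 6·15.999 = 229.163 g/mol.
Mass of Si per formula unit: 2 × 28.085 = 56.170 g.
Weight fraction Si = 56.170 / 229.163 = 0.2451.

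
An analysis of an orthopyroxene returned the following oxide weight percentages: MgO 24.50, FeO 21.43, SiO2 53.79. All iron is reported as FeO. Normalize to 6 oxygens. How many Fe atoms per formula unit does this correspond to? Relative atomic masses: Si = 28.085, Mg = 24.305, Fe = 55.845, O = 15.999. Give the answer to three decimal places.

MgO (M=40.304): mol = 0.60788; Mg = 0.60788, O = 0.60788.
FeO (M=71.844): mol = 0.29829; Fe = 0.29829, O = 0.29829.
SiO2 (M=60.083): mol = 0.89526; Si = 0.89526, O = 1.79052.
ΣO = 2.69669; factor = 6/ΣO = 2.22495.
Fe apfu = 0.29829 × 2.22495 = 0.664.

0.664 Fe apfu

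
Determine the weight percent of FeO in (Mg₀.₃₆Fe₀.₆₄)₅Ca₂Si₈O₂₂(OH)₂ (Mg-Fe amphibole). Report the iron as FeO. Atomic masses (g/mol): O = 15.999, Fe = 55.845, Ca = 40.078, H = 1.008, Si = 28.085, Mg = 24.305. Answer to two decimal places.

25.17 wt%

Molar mass of (Mg₀.₃₆Fe₀.₆₄)₅Ca₂Si₈O₂₂(OH)₂ = 1.80*24.305 + 3.20*55.845 + 2*40.078 + 8*28.085 + 24*15.999 + 2*1.008 = 913.281 g/mol.
Each formula unit contains 3.20 Fe, equivalent to 3.20/1 = 3.2000 mol FeO.
M(FeO) = 1×55.845 + 1×15.999 = 71.844 g/mol.
Mass of FeO per formula unit = 3.2000 × 71.844 = 229.901 g.
FeO wt% = 229.901 / 913.281 × 100 = 25.17%.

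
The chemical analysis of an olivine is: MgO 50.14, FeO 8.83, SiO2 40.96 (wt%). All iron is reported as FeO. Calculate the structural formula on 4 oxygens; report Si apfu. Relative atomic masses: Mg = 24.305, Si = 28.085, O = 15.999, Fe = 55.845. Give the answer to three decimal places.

0.999 Si apfu

MgO (M=40.304): mol = 1.24405; Mg = 1.24405, O = 1.24405.
FeO (M=71.844): mol = 0.12291; Fe = 0.12291, O = 0.12291.
SiO2 (M=60.083): mol = 0.68172; Si = 0.68172, O = 1.36344.
ΣO = 2.73040; factor = 4/ΣO = 1.46499.
Si apfu = 0.68172 × 1.46499 = 0.999.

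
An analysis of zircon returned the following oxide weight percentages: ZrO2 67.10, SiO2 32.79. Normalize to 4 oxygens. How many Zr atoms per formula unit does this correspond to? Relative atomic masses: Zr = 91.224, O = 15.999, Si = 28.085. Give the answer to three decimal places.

0.999 Zr apfu

ZrO2: 67.10/123.222 = 0.54455 mol → 0.54455 mol Zr, 1.08910 mol O.
SiO2: 32.79/60.083 = 0.54575 mol → 0.54575 mol Si, 1.09150 mol O.
Total oxygen = 2.18060 mol. Normalization factor = 4/2.18060 = 1.83436.
Zr per 4 O = 0.54455 × 1.83436 = 0.999.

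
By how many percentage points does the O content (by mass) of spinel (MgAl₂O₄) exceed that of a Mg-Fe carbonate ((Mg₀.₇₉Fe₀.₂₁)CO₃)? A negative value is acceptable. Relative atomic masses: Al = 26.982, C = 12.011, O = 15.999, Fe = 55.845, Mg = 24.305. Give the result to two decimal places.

M(MgAl₂O₄) = 142.265 g/mol, so wt% O = 63.996/142.265 × 100 = 44.98%.
M((Mg₀.₇₉Fe₀.₂₁)CO₃) = 90.936 g/mol, so wt% O = 47.997/90.936 × 100 = 52.78%.
44.98 − 52.78 = -7.80 pp.

-7.80 percentage points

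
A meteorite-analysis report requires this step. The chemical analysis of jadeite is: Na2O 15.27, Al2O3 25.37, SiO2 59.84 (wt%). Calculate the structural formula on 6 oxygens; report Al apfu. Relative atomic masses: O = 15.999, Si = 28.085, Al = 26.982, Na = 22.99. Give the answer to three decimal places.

15.27 wt% Na2O ÷ 61.979 g/mol = 0.24637 mol, giving 0.49274 Na and 0.24637 O.
25.37 wt% Al2O3 ÷ 101.961 g/mol = 0.24882 mol, giving 0.49764 Al and 0.74646 O.
59.84 wt% SiO2 ÷ 60.083 g/mol = 0.99596 mol, giving 0.99596 Si and 1.99192 O.
Oxygen sums to 2.98475; scaling by 6/2.98475 = 2.01022 puts the formula on 6 O.
Al: 0.49764 × 2.01022 = 1.000 atoms per formula unit.

1.000 Al apfu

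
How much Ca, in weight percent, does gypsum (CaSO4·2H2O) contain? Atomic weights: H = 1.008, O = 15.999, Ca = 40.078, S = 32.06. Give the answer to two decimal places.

23.28 weight percent

Molar mass of CaSO4·2H2O: 1×40.078 + 1×32.06 + 6×15.999 + 4×1.008 = 172.164 g/mol.
Mass of Ca per formula unit: 1 × 40.078 = 40.078 g.
Weight fraction Ca = 40.078 / 172.164 = 0.2328.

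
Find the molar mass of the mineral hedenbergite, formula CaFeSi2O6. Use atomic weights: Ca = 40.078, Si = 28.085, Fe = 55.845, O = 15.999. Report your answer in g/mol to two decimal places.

248.09 g/mol

The formula mass is the sum 1·40.078 + 1·55.845 + 2·28.085 + 6·15.999.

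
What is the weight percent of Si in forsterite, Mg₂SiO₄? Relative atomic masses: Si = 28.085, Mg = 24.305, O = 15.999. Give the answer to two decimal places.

19.96 wt%

Formula mass = 2*24.305 + 1*28.085 + 4*15.999 = 140.691 g/mol, of which 28.085 g is Si.
So Si makes up 28.085/140.691 = 0.1996 of the mass, i.e. 19.96%.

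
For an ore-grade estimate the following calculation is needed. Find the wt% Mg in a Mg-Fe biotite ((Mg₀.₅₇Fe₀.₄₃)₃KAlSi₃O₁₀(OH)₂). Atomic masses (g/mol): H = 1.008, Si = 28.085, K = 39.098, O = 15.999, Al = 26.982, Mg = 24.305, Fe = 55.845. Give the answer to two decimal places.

M((Mg₀.₅₇Fe₀.₄₃)₃KAlSi₃O₁₀(OH)₂) = 457.941 g/mol.
Mg contributes 1.71 × 24.305 = 41.562 g per mole.
41.562/457.941 = 0.0908 → 9.08%.

9.08 mass %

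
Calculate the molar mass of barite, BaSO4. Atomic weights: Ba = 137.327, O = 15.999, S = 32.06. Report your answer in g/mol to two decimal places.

233.38 g/mol

The formula mass is the sum 1*137.327 + 1*32.06 + 4*15.999.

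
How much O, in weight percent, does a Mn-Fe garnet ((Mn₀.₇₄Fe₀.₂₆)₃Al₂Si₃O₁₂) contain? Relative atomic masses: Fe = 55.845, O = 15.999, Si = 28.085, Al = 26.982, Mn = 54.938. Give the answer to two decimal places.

Molar mass of (Mn₀.₇₄Fe₀.₂₆)₃Al₂Si₃O₁₂: 2.22×54.938 + 0.78×55.845 + 2×26.982 + 3×28.085 + 12×15.999 = 495.728 g/mol.
Mass of O per formula unit: 12 × 15.999 = 191.988 g.
Weight fraction O = 191.988 / 495.728 = 0.3873.

38.73 weight percent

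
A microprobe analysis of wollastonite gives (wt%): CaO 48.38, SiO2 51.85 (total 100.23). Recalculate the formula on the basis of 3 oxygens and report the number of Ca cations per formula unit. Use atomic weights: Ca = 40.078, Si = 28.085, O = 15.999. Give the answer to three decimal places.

1.000 Ca apfu

CaO: 48.38/56.077 = 0.86274 mol → 0.86274 mol Ca, 0.86274 mol O.
SiO2: 51.85/60.083 = 0.86297 mol → 0.86297 mol Si, 1.72594 mol O.
Total oxygen = 2.58868 mol. Normalization factor = 3/2.58868 = 1.15889.
Ca per 3 O = 0.86274 × 1.15889 = 1.000.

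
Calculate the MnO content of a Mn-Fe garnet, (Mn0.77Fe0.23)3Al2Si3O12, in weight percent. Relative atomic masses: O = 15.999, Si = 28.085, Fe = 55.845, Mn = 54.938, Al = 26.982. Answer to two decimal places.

Molar mass of (Mn0.77Fe0.23)3Al2Si3O12 = 2.31×54.938 + 0.69×55.845 + 2×26.982 + 3×28.085 + 12×15.999 = 495.647 g/mol.
Each formula unit contains 2.31 Mn, equivalent to 2.31/1 = 2.3100 mol MnO.
M(MnO) = 1×54.938 + 1×15.999 = 70.937 g/mol.
Mass of MnO per formula unit = 2.3100 × 70.937 = 163.864 g.
MnO wt% = 163.864 / 495.647 × 100 = 33.06%.

33.06 wt%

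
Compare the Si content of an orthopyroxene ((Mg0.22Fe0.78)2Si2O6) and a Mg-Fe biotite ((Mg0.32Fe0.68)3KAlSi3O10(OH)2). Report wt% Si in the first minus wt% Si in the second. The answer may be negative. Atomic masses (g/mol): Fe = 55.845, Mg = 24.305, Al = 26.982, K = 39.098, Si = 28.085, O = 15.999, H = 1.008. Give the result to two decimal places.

4.98 percentage points

M((Mg0.22Fe0.78)2Si2O6) = 249.976 g/mol, so wt% Si = 56.170/249.976 × 100 = 22.47%.
M((Mg0.32Fe0.68)3KAlSi3O10(OH)2) = 481.596 g/mol, so wt% Si = 84.255/481.596 × 100 = 17.49%.
22.47 − 17.49 = 4.98 pp.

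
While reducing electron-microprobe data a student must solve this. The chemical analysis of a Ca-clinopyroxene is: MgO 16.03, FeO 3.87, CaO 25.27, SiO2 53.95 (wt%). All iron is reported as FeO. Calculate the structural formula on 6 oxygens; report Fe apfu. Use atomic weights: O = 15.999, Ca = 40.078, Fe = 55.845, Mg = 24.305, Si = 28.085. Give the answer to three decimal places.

16.03 wt% MgO ÷ 40.304 g/mol = 0.39773 mol, giving 0.39773 Mg and 0.39773 O.
3.87 wt% FeO ÷ 71.844 g/mol = 0.05387 mol, giving 0.05387 Fe and 0.05387 O.
25.27 wt% CaO ÷ 56.077 g/mol = 0.45063 mol, giving 0.45063 Ca and 0.45063 O.
53.95 wt% SiO2 ÷ 60.083 g/mol = 0.89792 mol, giving 0.89792 Si and 1.79584 O.
Oxygen sums to 2.69807; scaling by 6/2.69807 = 2.22381 puts the formula on 6 O.
Fe: 0.05387 × 2.22381 = 0.120 atoms per formula unit.

0.120 Fe apfu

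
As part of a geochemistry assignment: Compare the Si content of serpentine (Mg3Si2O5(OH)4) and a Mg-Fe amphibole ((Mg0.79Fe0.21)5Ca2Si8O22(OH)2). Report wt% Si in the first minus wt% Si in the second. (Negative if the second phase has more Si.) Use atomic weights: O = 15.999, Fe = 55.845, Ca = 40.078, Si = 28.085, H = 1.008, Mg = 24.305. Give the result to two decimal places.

-6.30 percentage points

First mineral: 56.170 g Si in 277.108 g formula = 20.27 wt% Si.
Second mineral: 224.680 g Si in 845.470 g formula = 26.57 wt% Si.
20.27% − 26.57% gives a difference of -6.30 percentage points.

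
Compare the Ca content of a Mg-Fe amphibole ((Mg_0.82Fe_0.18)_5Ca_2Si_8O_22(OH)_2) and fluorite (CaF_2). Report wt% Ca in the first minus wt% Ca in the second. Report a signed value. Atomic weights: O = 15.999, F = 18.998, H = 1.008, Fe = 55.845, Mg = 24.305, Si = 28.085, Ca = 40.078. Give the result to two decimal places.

-41.80 percentage points

M((Mg_0.82Fe_0.18)_5Ca_2Si_8O_22(OH)_2) = 840.739 g/mol, so wt% Ca = 80.156/840.739 × 100 = 9.53%.
M(CaF_2) = 78.074 g/mol, so wt% Ca = 40.078/78.074 × 100 = 51.33%.
9.53 − 51.33 = -41.80 pp.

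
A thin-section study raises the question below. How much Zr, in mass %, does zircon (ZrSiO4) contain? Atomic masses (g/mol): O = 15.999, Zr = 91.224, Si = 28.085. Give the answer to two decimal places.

49.77 mass %

Formula mass = 1*91.224 + 1*28.085 + 4*15.999 = 183.305 g/mol, of which 91.224 g is Zr.
So Zr makes up 91.224/183.305 = 0.4977 of the mass, i.e. 49.77%.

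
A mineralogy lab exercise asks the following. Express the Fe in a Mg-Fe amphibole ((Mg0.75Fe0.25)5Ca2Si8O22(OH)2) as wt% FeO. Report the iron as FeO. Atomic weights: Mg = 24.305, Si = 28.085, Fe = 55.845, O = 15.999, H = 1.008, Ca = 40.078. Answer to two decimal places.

10.54 wt%

Formula mass = 851.778 g/mol.
1.25 Fe → 1.2500 mol FeO per formula unit; M(FeO) = 71.844, so FeO mass = 89.805 g.
89.805/851.778 × 100 = 10.54 wt%.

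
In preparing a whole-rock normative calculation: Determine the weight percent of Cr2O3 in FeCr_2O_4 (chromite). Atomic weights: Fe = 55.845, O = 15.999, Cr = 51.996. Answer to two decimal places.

Formula mass = 223.833 g/mol.
2 Cr → 1.0000 mol Cr2O3 per formula unit; M(Cr2O3) = 151.989, so Cr2O3 mass = 151.989 g.
151.989/223.833 × 100 = 67.90 wt%.

67.90 wt%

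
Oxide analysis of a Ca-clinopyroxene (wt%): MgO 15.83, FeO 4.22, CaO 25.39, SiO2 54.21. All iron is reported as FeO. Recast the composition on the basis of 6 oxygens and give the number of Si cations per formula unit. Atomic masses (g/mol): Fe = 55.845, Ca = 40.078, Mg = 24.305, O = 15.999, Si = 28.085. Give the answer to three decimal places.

1.999 Si apfu

MgO: 15.83/40.304 = 0.39276 mol → 0.39276 mol Mg, 0.39276 mol O.
FeO: 4.22/71.844 = 0.05874 mol → 0.05874 mol Fe, 0.05874 mol O.
CaO: 25.39/56.077 = 0.45277 mol → 0.45277 mol Ca, 0.45277 mol O.
SiO2: 54.21/60.083 = 0.90225 mol → 0.90225 mol Si, 1.80450 mol O.
Total oxygen = 2.70877 mol. Normalization factor = 6/2.70877 = 2.21503.
Si per 6 O = 0.90225 × 2.21503 = 1.999.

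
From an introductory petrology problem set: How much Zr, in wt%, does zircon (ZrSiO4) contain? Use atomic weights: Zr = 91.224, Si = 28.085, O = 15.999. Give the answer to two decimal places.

M(ZrSiO4) = 183.305 g/mol.
Zr contributes 1 × 91.224 = 91.224 g per mole.
91.224/183.305 = 0.4977 → 49.77%.

49.77 wt%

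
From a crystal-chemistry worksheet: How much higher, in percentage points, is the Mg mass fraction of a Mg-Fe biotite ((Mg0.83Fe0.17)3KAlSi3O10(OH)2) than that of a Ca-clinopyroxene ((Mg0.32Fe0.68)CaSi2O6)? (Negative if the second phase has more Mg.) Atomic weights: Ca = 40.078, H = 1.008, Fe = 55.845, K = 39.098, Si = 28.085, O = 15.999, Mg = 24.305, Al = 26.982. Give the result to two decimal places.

First mineral: 60.519 g Mg in 433.339 g formula = 13.97 wt% Mg.
Second mineral: 7.778 g Mg in 237.994 g formula = 3.27 wt% Mg.
13.97% − 3.27% gives a difference of 10.70 percentage points.

10.70 percentage points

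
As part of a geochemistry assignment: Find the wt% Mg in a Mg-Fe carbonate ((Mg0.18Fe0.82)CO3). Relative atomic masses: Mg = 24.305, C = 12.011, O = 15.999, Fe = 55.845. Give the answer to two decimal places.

3.97 weight percent

M((Mg0.18Fe0.82)CO3) = 110.176 g/mol.
Mg contributes 0.18 × 24.305 = 4.375 g per mole.
4.375/110.176 = 0.0397 → 3.97%.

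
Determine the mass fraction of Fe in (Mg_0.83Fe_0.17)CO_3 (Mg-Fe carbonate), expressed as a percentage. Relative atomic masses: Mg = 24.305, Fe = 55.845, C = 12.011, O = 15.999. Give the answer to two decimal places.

10.59 mass %

Molar mass of (Mg_0.83Fe_0.17)CO_3: 0.83·24.305 + 0.17·55.845 + 1·12.011 + 3·15.999 = 89.675 g/mol.
Mass of Fe per formula unit: 0.17 × 55.845 = 9.494 g.
Weight fraction Fe = 9.494 / 89.675 = 0.1059.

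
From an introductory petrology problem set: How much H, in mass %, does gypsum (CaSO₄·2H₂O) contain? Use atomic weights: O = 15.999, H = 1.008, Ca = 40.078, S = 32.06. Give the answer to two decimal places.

Molar mass of CaSO₄·2H₂O: 1×40.078 + 1×32.06 + 6×15.999 + 4×1.008 = 172.164 g/mol.
Mass of H per formula unit: 4 × 1.008 = 4.032 g.
Weight fraction H = 4.032 / 172.164 = 0.0234.

2.34 mass %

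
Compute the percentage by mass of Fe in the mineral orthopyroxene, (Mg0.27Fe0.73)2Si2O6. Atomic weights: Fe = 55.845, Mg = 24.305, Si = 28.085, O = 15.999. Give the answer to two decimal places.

33.03 weight percent

Molar mass of (Mg0.27Fe0.73)2Si2O6: 0.54*24.305 + 1.46*55.845 + 2*28.085 + 6*15.999 = 246.822 g/mol.
Mass of Fe per formula unit: 1.46 × 55.845 = 81.534 g.
Weight fraction Fe = 81.534 / 246.822 = 0.3303.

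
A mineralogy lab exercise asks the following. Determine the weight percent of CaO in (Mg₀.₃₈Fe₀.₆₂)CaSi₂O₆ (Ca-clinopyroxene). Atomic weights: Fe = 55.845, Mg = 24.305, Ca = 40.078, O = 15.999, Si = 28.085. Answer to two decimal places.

23.75 wt%

M((Mg₀.₃₈Fe₀.₆₂)CaSi₂O₆) = 236.102 g/mol; M(CaO) = 56.077 g/mol.
Moles CaO per formula unit = 1 Ca ÷ 1 = 1.0000.
CaO fraction = (1.0000 × 56.077) / 236.102 = 56.077/236.102 = 0.2375.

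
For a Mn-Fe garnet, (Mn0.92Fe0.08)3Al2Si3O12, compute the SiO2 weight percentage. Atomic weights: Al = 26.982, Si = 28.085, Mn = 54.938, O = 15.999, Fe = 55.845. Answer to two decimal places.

M((Mn0.92Fe0.08)3Al2Si3O12) = 495.239 g/mol; M(SiO2) = 60.083 g/mol.
Moles SiO2 per formula unit = 3 Si ÷ 1 = 3.0000.
SiO2 fraction = (3.0000 × 60.083) / 495.239 = 180.249/495.239 = 0.3640.

36.40 wt%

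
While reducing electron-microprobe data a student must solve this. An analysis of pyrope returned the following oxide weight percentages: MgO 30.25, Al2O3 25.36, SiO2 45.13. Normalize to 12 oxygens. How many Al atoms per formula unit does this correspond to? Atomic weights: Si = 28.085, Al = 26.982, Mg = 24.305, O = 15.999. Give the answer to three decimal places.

30.25 wt% MgO ÷ 40.304 g/mol = 0.75055 mol, giving 0.75055 Mg and 0.75055 O.
25.36 wt% Al2O3 ÷ 101.961 g/mol = 0.24872 mol, giving 0.49744 Al and 0.74616 O.
45.13 wt% SiO2 ÷ 60.083 g/mol = 0.75113 mol, giving 0.75113 Si and 1.50226 O.
Oxygen sums to 2.99897; scaling by 12/2.99897 = 4.00137 puts the formula on 12 O.
Al: 0.49744 × 4.00137 = 1.990 atoms per formula unit.

1.990 Al apfu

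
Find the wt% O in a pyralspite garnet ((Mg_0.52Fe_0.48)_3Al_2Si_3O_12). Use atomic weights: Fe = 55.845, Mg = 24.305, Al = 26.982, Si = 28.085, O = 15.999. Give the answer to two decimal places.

M((Mg_0.52Fe_0.48)_3Al_2Si_3O_12) = 448.540 g/mol.
O contributes 12 × 15.999 = 191.988 g per mole.
191.988/448.540 = 0.4280 → 42.80%.

42.80 weight percent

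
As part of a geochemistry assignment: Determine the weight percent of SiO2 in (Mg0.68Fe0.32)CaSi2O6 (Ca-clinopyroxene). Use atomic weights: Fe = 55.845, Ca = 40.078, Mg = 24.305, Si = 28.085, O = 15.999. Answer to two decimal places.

Formula mass = 226.640 g/mol.
2 Si → 2.0000 mol SiO2 per formula unit; M(SiO2) = 60.083, so SiO2 mass = 120.166 g.
120.166/226.640 × 100 = 53.02 wt%.

53.02 wt%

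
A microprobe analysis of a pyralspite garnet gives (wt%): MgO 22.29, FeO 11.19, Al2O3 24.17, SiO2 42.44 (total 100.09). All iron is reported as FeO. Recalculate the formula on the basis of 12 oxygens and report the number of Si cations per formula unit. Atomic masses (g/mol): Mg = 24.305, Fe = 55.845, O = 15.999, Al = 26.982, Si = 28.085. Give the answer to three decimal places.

MgO (M=40.304): mol = 0.55305; Mg = 0.55305, O = 0.55305.
FeO (M=71.844): mol = 0.15575; Fe = 0.15575, O = 0.15575.
Al2O3 (M=101.961): mol = 0.23705; Al = 0.47410, O = 0.71115.
SiO2 (M=60.083): mol = 0.70636; Si = 0.70636, O = 1.41272.
ΣO = 2.83267; factor = 12/ΣO = 4.23629.
Si apfu = 0.70636 × 4.23629 = 2.992.

2.992 Si apfu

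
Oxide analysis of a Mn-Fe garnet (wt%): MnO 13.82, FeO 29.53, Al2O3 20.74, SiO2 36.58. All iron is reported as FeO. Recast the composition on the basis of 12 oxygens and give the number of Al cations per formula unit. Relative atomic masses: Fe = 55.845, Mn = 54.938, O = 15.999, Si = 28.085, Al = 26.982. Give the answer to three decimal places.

2.006 Al apfu

13.82 wt% MnO ÷ 70.937 g/mol = 0.19482 mol, giving 0.19482 Mn and 0.19482 O.
29.53 wt% FeO ÷ 71.844 g/mol = 0.41103 mol, giving 0.41103 Fe and 0.41103 O.
20.74 wt% Al2O3 ÷ 101.961 g/mol = 0.20341 mol, giving 0.40682 Al and 0.61023 O.
36.58 wt% SiO2 ÷ 60.083 g/mol = 0.60882 mol, giving 0.60882 Si and 1.21764 O.
Oxygen sums to 2.43372; scaling by 12/2.43372 = 4.93072 puts the formula on 12 O.
Al: 0.40682 × 4.93072 = 2.006 atoms per formula unit.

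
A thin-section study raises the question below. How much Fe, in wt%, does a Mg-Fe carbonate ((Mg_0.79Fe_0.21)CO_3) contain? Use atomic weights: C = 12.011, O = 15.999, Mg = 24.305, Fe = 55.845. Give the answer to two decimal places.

Molar mass of (Mg_0.79Fe_0.21)CO_3: 0.79·24.305 + 0.21·55.845 + 1·12.011 + 3·15.999 = 90.936 g/mol.
Mass of Fe per formula unit: 0.21 × 55.845 = 11.727 g.
Weight fraction Fe = 11.727 / 90.936 = 0.1290.

12.90 wt%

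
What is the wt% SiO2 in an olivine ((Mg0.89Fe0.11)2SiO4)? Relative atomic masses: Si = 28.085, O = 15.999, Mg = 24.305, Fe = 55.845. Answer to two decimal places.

Formula mass = 147.630 g/mol.
1 Si → 1.0000 mol SiO2 per formula unit; M(SiO2) = 60.083, so SiO2 mass = 60.083 g.
60.083/147.630 × 100 = 40.70 wt%.

40.70 wt%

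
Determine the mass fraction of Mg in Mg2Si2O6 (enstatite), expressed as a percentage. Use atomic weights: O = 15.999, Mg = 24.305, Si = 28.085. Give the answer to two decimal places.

24.21 wt%

M(Mg2Si2O6) = 200.774 g/mol.
Mg contributes 2 × 24.305 = 48.610 g per mole.
48.610/200.774 = 0.2421 → 24.21%.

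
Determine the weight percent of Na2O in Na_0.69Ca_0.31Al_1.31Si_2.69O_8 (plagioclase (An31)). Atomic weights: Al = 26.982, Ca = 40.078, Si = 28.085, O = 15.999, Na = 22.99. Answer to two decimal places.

8.00 wt%

Molar mass of Na_0.69Ca_0.31Al_1.31Si_2.69O_8 = 0.69*22.99 + 0.31*40.078 + 1.31*26.982 + 2.69*28.085 + 8*15.999 = 267.174 g/mol.
Each formula unit contains 0.69 Na, equivalent to 0.69/2 = 0.3450 mol Na2O.
M(Na2O) = 2×22.99 + 1×15.999 = 61.979 g/mol.
Mass of Na2O per formula unit = 0.3450 × 61.979 = 21.383 g.
Na2O wt% = 21.383 / 267.174 × 100 = 8.00%.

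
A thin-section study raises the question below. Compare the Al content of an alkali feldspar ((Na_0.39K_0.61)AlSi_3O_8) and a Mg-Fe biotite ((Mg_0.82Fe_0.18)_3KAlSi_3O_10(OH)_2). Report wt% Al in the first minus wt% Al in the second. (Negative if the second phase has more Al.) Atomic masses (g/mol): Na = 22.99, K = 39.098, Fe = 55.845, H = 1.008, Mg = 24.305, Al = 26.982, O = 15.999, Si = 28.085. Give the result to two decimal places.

M((Na_0.39K_0.61)AlSi_3O_8) = 272.045 g/mol, so wt% Al = 26.982/272.045 × 100 = 9.92%.
M((Mg_0.82Fe_0.18)_3KAlSi_3O_10(OH)_2) = 434.286 g/mol, so wt% Al = 26.982/434.286 × 100 = 6.21%.
9.92 − 6.21 = 3.71 pp.

3.71 percentage points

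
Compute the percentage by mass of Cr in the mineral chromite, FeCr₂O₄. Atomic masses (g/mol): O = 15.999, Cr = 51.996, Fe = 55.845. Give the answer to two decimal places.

Molar mass of FeCr₂O₄: 1*55.845 + 2*51.996 + 4*15.999 = 223.833 g/mol.
Mass of Cr per formula unit: 2 × 51.996 = 103.992 g.
Weight fraction Cr = 103.992 / 223.833 = 0.4646.

46.46 weight percent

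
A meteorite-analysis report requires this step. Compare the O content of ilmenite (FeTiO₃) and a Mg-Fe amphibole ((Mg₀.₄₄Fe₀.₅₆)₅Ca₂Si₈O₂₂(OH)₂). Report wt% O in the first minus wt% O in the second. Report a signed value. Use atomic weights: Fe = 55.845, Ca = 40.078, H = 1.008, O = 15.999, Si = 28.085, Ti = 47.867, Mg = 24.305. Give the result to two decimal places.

O in FeTiO₃: molar mass 151.709 g/mol; 3×15.999 = 47.997 g → 31.64 wt%.
O in (Mg₀.₄₄Fe₀.₅₆)₅Ca₂Si₈O₂₂(OH)₂: molar mass 900.665 g/mol; 24×15.999 = 383.976 g → 42.63 wt%.
Difference = 31.64 − 42.63 = -10.99 percentage points.

-10.99 percentage points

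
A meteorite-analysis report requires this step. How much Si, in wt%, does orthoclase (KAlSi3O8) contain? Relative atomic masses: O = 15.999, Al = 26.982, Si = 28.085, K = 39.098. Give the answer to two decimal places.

M(KAlSi3O8) = 278.327 g/mol.
Si contributes 3 × 28.085 = 84.255 g per mole.
84.255/278.327 = 0.3027 → 30.27%.

30.27 wt%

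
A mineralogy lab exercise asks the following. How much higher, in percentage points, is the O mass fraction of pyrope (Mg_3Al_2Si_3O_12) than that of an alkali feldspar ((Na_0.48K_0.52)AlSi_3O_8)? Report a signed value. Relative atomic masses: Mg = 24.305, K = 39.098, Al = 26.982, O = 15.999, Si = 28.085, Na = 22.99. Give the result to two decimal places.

M(Mg_3Al_2Si_3O_12) = 403.122 g/mol, so wt% O = 191.988/403.122 × 100 = 47.63%.
M((Na_0.48K_0.52)AlSi_3O_8) = 270.595 g/mol, so wt% O = 127.992/270.595 × 100 = 47.30%.
47.63 − 47.30 = 0.33 pp.

0.33 percentage points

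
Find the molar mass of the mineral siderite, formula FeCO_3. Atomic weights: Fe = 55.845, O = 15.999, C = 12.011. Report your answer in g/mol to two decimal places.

The formula mass is the sum 1*55.845 + 1*12.011 + 3*15.999.

115.85 g/mol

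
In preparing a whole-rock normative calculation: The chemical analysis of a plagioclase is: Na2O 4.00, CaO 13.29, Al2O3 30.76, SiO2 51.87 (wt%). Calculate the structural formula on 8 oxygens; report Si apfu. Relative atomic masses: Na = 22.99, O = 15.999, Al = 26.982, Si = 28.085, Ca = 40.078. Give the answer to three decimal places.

Na2O: 4.00/61.979 = 0.06454 mol → 0.12908 mol Na, 0.06454 mol O.
CaO: 13.29/56.077 = 0.23700 mol → 0.23700 mol Ca, 0.23700 mol O.
Al2O3: 30.76/101.961 = 0.30168 mol → 0.60336 mol Al, 0.90504 mol O.
SiO2: 51.87/60.083 = 0.86331 mol → 0.86331 mol Si, 1.72662 mol O.
Total oxygen = 2.93320 mol. Normalization factor = 8/2.93320 = 2.72740.
Si per 8 O = 0.86331 × 2.72740 = 2.355.

2.355 Si apfu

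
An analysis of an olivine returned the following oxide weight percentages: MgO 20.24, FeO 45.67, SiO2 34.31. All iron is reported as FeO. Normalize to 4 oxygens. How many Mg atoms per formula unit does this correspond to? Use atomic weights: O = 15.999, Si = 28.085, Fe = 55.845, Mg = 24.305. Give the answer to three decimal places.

MgO: 20.24/40.304 = 0.50218 mol → 0.50218 mol Mg, 0.50218 mol O.
FeO: 45.67/71.844 = 0.63568 mol → 0.63568 mol Fe, 0.63568 mol O.
SiO2: 34.31/60.083 = 0.57104 mol → 0.57104 mol Si, 1.14208 mol O.
Total oxygen = 2.27994 mol. Normalization factor = 4/2.27994 = 1.75443.
Mg per 4 O = 0.50218 × 1.75443 = 0.881.

0.881 Mg apfu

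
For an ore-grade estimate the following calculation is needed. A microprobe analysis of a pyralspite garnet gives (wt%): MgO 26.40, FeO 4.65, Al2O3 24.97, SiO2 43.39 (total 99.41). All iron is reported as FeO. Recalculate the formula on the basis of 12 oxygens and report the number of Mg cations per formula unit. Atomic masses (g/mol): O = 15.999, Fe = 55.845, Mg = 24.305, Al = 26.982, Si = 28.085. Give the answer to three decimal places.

2.712 Mg apfu

MgO (M=40.304): mol = 0.65502; Mg = 0.65502, O = 0.65502.
FeO (M=71.844): mol = 0.06472; Fe = 0.06472, O = 0.06472.
Al2O3 (M=101.961): mol = 0.24490; Al = 0.48980, O = 0.73470.
SiO2 (M=60.083): mol = 0.72217; Si = 0.72217, O = 1.44434.
ΣO = 2.89878; factor = 12/ΣO = 4.13967.
Mg apfu = 0.65502 × 4.13967 = 2.712.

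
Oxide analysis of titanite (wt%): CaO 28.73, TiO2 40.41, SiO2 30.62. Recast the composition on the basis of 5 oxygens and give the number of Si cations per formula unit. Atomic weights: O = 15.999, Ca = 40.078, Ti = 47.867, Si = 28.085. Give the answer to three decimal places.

CaO: 28.73/56.077 = 0.51233 mol → 0.51233 mol Ca, 0.51233 mol O.
TiO2: 40.41/79.865 = 0.50598 mol → 0.50598 mol Ti, 1.01196 mol O.
SiO2: 30.62/60.083 = 0.50963 mol → 0.50963 mol Si, 1.01926 mol O.
Total oxygen = 2.54355 mol. Normalization factor = 5/2.54355 = 1.96576.
Si per 5 O = 0.50963 × 1.96576 = 1.002.

1.002 Si apfu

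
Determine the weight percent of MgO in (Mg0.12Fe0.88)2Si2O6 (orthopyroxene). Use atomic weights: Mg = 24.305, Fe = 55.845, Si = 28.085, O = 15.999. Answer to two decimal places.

Formula mass = 256.284 g/mol.
0.24 Mg → 0.2400 mol MgO per formula unit; M(MgO) = 40.304, so MgO mass = 9.673 g.
9.673/256.284 × 100 = 3.77 wt%.

3.77 wt%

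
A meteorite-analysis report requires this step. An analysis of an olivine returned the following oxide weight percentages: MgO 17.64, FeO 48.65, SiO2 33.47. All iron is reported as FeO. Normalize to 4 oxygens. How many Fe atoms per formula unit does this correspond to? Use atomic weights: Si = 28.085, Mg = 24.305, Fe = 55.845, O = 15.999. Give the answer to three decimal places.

MgO (M=40.304): mol = 0.43767; Mg = 0.43767, O = 0.43767.
FeO (M=71.844): mol = 0.67716; Fe = 0.67716, O = 0.67716.
SiO2 (M=60.083): mol = 0.55706; Si = 0.55706, O = 1.11412.
ΣO = 2.22895; factor = 4/ΣO = 1.79457.
Fe apfu = 0.67716 × 1.79457 = 1.215.

1.215 Fe apfu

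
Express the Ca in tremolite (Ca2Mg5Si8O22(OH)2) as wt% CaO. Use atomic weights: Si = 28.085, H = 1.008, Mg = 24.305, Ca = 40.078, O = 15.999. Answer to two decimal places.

13.81 wt%

Formula mass = 812.353 g/mol.
2 Ca → 2.0000 mol CaO per formula unit; M(CaO) = 56.077, so CaO mass = 112.154 g.
112.154/812.353 × 100 = 13.81 wt%.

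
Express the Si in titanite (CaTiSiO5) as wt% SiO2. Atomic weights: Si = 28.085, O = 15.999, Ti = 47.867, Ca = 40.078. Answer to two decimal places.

Molar mass of CaTiSiO5 = 1*40.078 + 1*47.867 + 1*28.085 + 5*15.999 = 196.025 g/mol.
Each formula unit contains 1 Si, equivalent to 1/1 = 1.0000 mol SiO2.
M(SiO2) = 1×28.085 + 2×15.999 = 60.083 g/mol.
Mass of SiO2 per formula unit = 1.0000 × 60.083 = 60.083 g.
SiO2 wt% = 60.083 / 196.025 × 100 = 30.65%.

30.65 wt%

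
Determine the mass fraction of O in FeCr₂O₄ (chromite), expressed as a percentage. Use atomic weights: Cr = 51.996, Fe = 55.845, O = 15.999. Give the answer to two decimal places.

M(FeCr₂O₄) = 223.833 g/mol.
O contributes 4 × 15.999 = 63.996 g per mole.
63.996/223.833 = 0.2859 → 28.59%.

28.59 mass %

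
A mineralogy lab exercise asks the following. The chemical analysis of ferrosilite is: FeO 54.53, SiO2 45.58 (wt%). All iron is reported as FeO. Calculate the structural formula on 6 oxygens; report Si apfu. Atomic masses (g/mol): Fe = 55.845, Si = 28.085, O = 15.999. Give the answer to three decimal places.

2.000 Si apfu

54.53 wt% FeO ÷ 71.844 g/mol = 0.75901 mol, giving 0.75901 Fe and 0.75901 O.
45.58 wt% SiO2 ÷ 60.083 g/mol = 0.75862 mol, giving 0.75862 Si and 1.51724 O.
Oxygen sums to 2.27625; scaling by 6/2.27625 = 2.63591 puts the formula on 6 O.
Si: 0.75862 × 2.63591 = 2.000 atoms per formula unit.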